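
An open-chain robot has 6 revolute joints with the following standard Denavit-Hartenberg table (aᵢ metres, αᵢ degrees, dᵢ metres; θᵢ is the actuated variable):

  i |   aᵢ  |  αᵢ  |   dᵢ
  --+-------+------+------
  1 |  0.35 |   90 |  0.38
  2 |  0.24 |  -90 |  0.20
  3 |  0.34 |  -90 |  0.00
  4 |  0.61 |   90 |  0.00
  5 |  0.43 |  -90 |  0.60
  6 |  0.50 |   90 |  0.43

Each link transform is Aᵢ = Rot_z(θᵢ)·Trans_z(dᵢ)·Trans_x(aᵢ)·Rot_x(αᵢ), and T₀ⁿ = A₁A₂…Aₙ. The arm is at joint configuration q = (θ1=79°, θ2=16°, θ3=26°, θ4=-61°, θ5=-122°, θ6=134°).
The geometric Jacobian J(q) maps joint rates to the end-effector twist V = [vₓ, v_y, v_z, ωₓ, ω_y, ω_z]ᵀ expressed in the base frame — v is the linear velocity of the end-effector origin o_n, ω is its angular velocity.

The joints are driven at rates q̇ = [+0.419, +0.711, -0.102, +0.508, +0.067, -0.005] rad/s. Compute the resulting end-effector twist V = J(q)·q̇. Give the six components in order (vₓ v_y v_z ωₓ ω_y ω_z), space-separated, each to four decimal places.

-0.6060 -0.1718 0.4423 0.2263 -0.2960 0.2719

o_n = [0.3908, 0.8936, 1.5207]
J₁: ẑ×o_n = [-0.8936, 0.3908, 0.0000], ω = ẑ
J2: z=[0.9816, -0.1908, 0.0000] o=[0.0668, 0.3436, 0.3800] → [-0.2177, -1.1198, 0.6018, 0.9816, -0.1908, 0.0000]
J3: z=[-0.0526, -0.2706, 0.9613] o=[0.3071, 0.5319, 0.4462] → [-0.6385, 0.1369, 0.0036, -0.0526, -0.2706, 0.9613]
J4: z=[-0.9627, -0.2421, -0.1208] o=[0.2169, 0.8487, 0.5304] → [-0.2344, 0.9324, -0.0012, -0.9627, -0.2421, -0.1208]
J5: z=[0.2067, -0.9461, 0.2493] o=[0.1103, 0.9799, 1.1165] → [-0.3609, -0.0136, 0.2475, 0.2067, -0.9461, 0.2493]
J6: z=[0.3620, 0.3107, 0.8789] o=[0.6252, 0.4515, 1.0912] → [-0.2551, -0.3615, 0.2329, 0.3620, 0.3107, 0.8789]
V = J·q̇ = [-0.6060, -0.1718, 0.4423, 0.2263, -0.2960, 0.2719]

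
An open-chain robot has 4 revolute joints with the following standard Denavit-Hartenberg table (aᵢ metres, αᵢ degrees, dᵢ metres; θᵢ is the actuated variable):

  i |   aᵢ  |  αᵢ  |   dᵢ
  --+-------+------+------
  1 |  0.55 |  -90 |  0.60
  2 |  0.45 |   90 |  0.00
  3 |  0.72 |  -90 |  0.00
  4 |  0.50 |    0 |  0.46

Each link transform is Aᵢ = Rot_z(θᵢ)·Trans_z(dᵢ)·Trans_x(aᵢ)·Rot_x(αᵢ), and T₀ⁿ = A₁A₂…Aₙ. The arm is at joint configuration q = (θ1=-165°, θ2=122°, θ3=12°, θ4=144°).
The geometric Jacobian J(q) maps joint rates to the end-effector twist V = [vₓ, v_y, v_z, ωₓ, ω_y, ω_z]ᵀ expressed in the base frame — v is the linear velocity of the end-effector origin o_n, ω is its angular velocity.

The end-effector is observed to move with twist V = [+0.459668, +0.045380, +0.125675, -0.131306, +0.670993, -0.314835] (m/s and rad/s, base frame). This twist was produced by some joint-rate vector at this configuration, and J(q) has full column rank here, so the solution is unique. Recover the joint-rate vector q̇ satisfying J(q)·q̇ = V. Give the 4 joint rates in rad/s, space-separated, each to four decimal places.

o_n = [0.1823, -0.4849, 0.1935]
J₁: ẑ×o_n = [0.4849, 0.1823, -0.0000], ω = ẑ
J2: z=[0.2588, -0.9659, 0.0000] o=[-0.5313, -0.1424, 0.6000] → [0.3926, 0.1052, 0.6005, 0.2588, -0.9659, 0.0000]
J3: z=[-0.8192, -0.2195, -0.5299] o=[-0.3009, -0.0806, 0.2184] → [-0.2088, -0.2764, 0.4372, -0.8192, -0.2195, -0.5299]
J4: z=[0.1467, -0.9733, 0.1763] o=[0.0983, -0.1286, -0.3789] → [-0.4943, -0.0692, 0.0294, 0.1467, -0.9733, 0.1763]
q̇ = J⁺·V = [-0.1210, 0.2080, 0.0630, -0.9100]

-0.1210 0.2080 0.0630 -0.9100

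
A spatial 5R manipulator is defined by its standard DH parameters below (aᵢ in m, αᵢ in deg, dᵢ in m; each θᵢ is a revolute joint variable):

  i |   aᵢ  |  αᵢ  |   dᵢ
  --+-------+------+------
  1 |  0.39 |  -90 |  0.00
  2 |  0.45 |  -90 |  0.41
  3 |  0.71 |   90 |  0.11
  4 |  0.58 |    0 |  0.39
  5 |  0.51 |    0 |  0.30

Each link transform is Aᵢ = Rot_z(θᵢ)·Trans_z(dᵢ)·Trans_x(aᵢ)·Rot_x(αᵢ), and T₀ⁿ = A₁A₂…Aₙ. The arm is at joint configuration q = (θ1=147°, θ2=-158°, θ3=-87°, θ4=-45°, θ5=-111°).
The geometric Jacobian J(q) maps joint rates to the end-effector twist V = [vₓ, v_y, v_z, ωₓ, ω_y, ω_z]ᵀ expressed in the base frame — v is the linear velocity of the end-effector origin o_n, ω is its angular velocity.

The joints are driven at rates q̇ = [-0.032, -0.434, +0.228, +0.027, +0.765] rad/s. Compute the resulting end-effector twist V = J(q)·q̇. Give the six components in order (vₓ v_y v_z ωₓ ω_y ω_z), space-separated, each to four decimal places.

-0.1568 -0.2701 -0.2696 -0.4728 0.7751 -0.1169

o_n = [-0.9257, -0.7098, -0.5473]
J₁: ẑ×o_n = [0.7098, -0.9257, 0.0000], ω = ẑ
J2: z=[-0.5446, -0.8387, 0.0000] o=[-0.3271, 0.2124, 0.0000] → [0.4590, -0.2981, 0.0002, -0.5446, -0.8387, 0.0000]
J3: z=[-0.3142, 0.2040, 0.9272] o=[-0.2005, -0.3587, 0.1686] → [0.1795, -0.8973, 0.2583, -0.3142, 0.2040, 0.9272]
J4: z=[-0.8050, 0.4604, -0.3741] o=[-0.5923, -0.9496, 0.2845] → [-0.2932, -0.5449, -0.0396, -0.8050, 0.4604, -0.3741]
J5: z=[-0.8050, 0.4604, -0.3741] o=[-0.9838, -1.2081, -0.2336] → [0.0420, -0.2743, -0.4279, -0.8050, 0.4604, -0.3741]
V = J·q̇ = [-0.1568, -0.2701, -0.2696, -0.4728, 0.7751, -0.1169]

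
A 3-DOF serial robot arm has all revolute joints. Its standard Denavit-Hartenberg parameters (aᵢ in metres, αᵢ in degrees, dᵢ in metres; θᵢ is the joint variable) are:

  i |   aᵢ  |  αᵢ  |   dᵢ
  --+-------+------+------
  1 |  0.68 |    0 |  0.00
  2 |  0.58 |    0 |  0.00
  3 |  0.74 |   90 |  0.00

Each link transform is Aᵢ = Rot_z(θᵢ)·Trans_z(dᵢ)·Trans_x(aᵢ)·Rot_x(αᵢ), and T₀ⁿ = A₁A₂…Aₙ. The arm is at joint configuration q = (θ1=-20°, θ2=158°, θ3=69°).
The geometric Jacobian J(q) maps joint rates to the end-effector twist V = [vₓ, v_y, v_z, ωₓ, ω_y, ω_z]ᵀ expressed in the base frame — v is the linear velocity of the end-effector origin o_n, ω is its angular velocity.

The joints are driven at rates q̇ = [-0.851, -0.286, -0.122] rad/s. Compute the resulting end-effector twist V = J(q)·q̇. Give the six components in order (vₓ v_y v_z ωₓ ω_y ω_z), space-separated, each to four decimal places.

-0.1796 0.7764 0.0000 0.0000 0.0000 -1.2590

o_n = [-0.4514, -0.1804, 0.0000]
J₁: ẑ×o_n = [0.1804, -0.4514, 0.0000], ω = ẑ
J2: z=[0.0000, 0.0000, 1.0000] o=[0.6390, -0.2326, 0.0000] → [-0.0521, -1.0904, 0.0000, 0.0000, 0.0000, 1.0000]
J3: z=[0.0000, 0.0000, 1.0000] o=[0.2080, 0.1555, 0.0000] → [0.3360, -0.6593, 0.0000, 0.0000, 0.0000, 1.0000]
V = J·q̇ = [-0.1796, 0.7764, 0.0000, 0.0000, 0.0000, -1.2590]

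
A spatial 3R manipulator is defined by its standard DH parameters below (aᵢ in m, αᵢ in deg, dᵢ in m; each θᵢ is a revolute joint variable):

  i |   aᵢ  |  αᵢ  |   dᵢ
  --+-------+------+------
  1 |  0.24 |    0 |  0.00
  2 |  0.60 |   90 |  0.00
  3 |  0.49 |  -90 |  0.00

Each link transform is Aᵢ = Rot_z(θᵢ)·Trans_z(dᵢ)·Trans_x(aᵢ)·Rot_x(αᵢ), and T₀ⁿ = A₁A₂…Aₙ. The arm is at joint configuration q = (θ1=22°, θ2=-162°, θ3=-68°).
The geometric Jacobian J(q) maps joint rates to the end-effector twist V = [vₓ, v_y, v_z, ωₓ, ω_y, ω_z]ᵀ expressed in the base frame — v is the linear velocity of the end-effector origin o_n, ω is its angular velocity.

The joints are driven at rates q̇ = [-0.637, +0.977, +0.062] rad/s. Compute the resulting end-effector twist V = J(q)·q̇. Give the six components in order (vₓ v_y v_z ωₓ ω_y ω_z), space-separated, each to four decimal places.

o_n = [-0.3777, -0.4138, -0.4543]
J₁: ẑ×o_n = [0.4138, -0.3777, 0.0000], ω = ẑ
J2: z=[0.0000, 0.0000, 1.0000] o=[0.2225, 0.0899, 0.0000] → [0.5037, -0.6002, 0.0000, 0.0000, 0.0000, 1.0000]
J3: z=[-0.6428, 0.7660, 0.0000] o=[-0.2371, -0.2958, 0.0000] → [-0.3480, -0.2920, 0.1836, -0.6428, 0.7660, 0.0000]
V = J·q̇ = [0.2069, -0.3639, 0.0114, -0.0399, 0.0475, 0.3400]

0.2069 -0.3639 0.0114 -0.0399 0.0475 0.3400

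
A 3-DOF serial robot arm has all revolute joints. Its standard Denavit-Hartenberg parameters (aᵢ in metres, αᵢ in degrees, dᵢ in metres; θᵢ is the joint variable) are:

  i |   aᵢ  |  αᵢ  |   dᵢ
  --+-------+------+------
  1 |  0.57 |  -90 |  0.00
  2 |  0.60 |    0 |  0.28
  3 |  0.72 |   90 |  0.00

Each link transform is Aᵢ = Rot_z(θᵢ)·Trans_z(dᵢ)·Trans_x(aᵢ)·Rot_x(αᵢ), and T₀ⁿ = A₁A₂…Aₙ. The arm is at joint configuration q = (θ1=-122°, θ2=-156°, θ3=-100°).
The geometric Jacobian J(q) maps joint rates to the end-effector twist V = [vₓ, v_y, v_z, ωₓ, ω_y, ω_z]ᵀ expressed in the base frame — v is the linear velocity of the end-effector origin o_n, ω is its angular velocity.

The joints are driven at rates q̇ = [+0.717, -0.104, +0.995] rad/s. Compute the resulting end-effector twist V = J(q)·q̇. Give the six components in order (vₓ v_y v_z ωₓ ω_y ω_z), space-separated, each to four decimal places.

0.3571 0.7775 0.0982 0.7556 -0.4722 0.7170

o_n = [0.3182, -0.0192, -0.4546]
J₁: ẑ×o_n = [0.0192, 0.3182, -0.0000], ω = ẑ
J2: z=[0.8480, -0.5299, 0.0000] o=[-0.3021, -0.4834, 0.0000] → [0.2409, 0.3855, 0.7223, 0.8480, -0.5299, 0.0000]
J3: z=[0.8480, -0.5299, 0.0000] o=[0.2259, -0.1669, 0.2440] → [0.3702, 0.5925, 0.1742, 0.8480, -0.5299, 0.0000]
V = J·q̇ = [0.3571, 0.7775, 0.0982, 0.7556, -0.4722, 0.7170]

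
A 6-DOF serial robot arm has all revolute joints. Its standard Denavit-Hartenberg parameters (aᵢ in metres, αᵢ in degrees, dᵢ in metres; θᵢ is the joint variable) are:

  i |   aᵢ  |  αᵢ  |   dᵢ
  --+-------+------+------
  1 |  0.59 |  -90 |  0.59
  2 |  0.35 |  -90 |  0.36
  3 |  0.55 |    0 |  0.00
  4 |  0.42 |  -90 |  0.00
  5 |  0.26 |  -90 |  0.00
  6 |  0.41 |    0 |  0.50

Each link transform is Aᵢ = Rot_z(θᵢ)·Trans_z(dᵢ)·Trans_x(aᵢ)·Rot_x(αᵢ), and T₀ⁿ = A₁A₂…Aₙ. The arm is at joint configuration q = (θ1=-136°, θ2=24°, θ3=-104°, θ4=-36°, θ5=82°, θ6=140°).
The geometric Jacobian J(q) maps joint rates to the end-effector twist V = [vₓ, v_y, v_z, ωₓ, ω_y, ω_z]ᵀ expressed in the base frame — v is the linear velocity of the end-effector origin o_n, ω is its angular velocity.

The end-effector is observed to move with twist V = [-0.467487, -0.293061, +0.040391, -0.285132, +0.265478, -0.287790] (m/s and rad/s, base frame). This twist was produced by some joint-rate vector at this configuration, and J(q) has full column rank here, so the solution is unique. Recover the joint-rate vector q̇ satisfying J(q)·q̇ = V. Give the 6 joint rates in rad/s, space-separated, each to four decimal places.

-0.3930 0.5530 0.1980 -0.2200 -0.7370 0.5930

o_n = [-0.0583, -0.9441, 0.5596]
J₁: ẑ×o_n = [0.9441, -0.0583, 0.0000], ω = ẑ
J2: z=[0.6947, -0.7193, 0.0000] o=[-0.4244, -0.4098, 0.5900] → [0.0219, 0.0211, -0.1078, 0.6947, -0.7193, 0.0000]
J3: z=[0.2926, 0.2825, -0.9135] o=[-0.4043, -0.8909, 0.4476] → [-0.0170, -0.3488, -0.1133, 0.2926, 0.2825, -0.9135]
J4: z=[0.2926, 0.2825, -0.9135] o=[0.0538, -1.1904, 0.5018] → [0.2413, 0.0855, 0.1037, 0.2926, 0.2825, -0.9135]
J5: z=[0.1097, -0.9590, -0.2614] o=[0.4528, -1.1804, 0.6326] → [0.1318, 0.1416, -0.4642, 0.1097, -0.9590, -0.2614]
J6: z=[-0.9814, -0.0628, -0.1814] o=[0.4118, -1.2523, 0.8791] → [0.0760, -0.2283, -0.3320, -0.9814, -0.0628, -0.1814]
q̇ = J⁺·V = [-0.3930, 0.5530, 0.1980, -0.2200, -0.7370, 0.5930]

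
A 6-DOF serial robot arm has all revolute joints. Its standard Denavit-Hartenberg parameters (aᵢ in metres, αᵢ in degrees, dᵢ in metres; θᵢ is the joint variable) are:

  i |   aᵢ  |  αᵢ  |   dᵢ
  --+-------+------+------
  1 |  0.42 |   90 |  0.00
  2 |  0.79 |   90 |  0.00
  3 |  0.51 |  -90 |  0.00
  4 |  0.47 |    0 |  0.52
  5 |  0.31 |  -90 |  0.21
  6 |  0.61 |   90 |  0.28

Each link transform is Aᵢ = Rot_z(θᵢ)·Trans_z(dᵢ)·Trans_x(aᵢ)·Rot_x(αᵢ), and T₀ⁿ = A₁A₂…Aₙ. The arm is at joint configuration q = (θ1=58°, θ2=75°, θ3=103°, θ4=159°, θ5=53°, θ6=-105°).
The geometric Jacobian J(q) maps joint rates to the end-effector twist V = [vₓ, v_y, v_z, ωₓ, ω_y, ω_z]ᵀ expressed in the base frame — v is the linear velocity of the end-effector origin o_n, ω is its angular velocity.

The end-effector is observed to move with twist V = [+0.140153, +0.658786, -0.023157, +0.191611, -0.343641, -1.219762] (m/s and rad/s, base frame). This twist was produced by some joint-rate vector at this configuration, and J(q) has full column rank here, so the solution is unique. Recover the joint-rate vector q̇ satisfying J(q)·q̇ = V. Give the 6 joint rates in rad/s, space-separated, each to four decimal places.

0.3090 0.8660 0.4760 0.8230 0.7810 -0.3110

o_n = [0.0516, 0.4760, -0.5369]
J₁: ẑ×o_n = [-0.4760, 0.0516, 0.0000], ω = ẑ
J2: z=[0.8480, -0.5299, 0.0000] o=[0.2226, 0.3562, 0.0000] → [0.2845, 0.4553, 0.0110, 0.8480, -0.5299, 0.0000]
J3: z=[0.5119, 0.8192, -0.2588] o=[0.3309, 0.5296, 0.7631] → [-1.0788, 0.7377, 0.2014, 0.5119, 0.8192, -0.2588]
J4: z=[-0.3244, -0.0947, -0.9412] o=[0.7366, 0.2411, 0.6523] → [0.3337, 0.2589, -0.1411, -0.3244, -0.0947, -0.9412]
J5: z=[-0.3244, -0.0947, -0.9412] o=[0.1327, 0.3021, 0.3018] → [0.2431, -0.1958, -0.0641, -0.3244, -0.0947, -0.9412]
J6: z=[0.8556, 0.3949, -0.3346] o=[-0.0605, 0.5655, 0.1188] → [-0.2889, 0.5235, -0.1208, 0.8556, 0.3949, -0.3346]
q̇ = J⁺·V = [0.3090, 0.8660, 0.4760, 0.8230, 0.7810, -0.3110]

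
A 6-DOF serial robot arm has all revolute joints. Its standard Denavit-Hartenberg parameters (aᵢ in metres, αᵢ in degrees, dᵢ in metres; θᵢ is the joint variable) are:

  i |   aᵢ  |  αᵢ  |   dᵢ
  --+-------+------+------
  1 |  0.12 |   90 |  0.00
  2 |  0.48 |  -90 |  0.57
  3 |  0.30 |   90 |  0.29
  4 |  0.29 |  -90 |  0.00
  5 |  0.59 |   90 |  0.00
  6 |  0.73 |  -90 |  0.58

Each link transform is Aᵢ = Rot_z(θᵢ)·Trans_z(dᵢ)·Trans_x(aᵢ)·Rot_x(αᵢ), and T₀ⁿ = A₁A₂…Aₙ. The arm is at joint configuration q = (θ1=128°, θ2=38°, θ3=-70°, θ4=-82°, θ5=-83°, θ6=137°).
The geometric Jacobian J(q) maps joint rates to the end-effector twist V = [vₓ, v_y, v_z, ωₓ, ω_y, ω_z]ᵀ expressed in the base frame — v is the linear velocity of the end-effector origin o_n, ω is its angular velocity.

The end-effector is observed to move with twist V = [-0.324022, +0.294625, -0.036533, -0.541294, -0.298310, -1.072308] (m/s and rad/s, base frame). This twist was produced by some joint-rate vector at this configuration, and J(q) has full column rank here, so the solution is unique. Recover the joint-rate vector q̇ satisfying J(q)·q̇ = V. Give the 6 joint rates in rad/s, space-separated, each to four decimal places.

o_n = [0.9083, 0.9847, 0.8819]
J₁: ẑ×o_n = [-0.9847, 0.9083, 0.0000], ω = ẑ
J2: z=[0.7880, 0.6157, 0.0000] o=[-0.0739, 0.0946, 0.0000] → [0.5430, -0.6950, 0.0967, 0.7880, 0.6157, 0.0000]
J3: z=[0.3790, -0.4851, 0.7880] o=[0.1424, 0.7435, 0.2955] → [-0.4745, 0.3812, 0.4629, 0.3790, -0.4851, 0.7880]
J4: z=[0.7254, -0.3729, -0.5785] o=[0.4247, 0.8401, 0.5872] → [-0.0263, -0.4935, 0.2852, 0.7254, -0.3729, -0.5785]
J5: z=[0.6217, 0.7157, 0.3182] o=[0.3390, 1.0114, 0.3694] → [0.3753, -0.1375, -0.4240, 0.6217, 0.7157, 0.3182]
J6: z=[0.3816, -0.6315, 0.6749] o=[0.7426, 0.8354, -0.0234] → [-0.6725, -0.2336, 0.1616, 0.3816, -0.6315, 0.6749]
q̇ = J⁺·V = [0.5580, -0.5080, -0.7980, 0.8950, -0.4850, -0.4880]

0.5580 -0.5080 -0.7980 0.8950 -0.4850 -0.4880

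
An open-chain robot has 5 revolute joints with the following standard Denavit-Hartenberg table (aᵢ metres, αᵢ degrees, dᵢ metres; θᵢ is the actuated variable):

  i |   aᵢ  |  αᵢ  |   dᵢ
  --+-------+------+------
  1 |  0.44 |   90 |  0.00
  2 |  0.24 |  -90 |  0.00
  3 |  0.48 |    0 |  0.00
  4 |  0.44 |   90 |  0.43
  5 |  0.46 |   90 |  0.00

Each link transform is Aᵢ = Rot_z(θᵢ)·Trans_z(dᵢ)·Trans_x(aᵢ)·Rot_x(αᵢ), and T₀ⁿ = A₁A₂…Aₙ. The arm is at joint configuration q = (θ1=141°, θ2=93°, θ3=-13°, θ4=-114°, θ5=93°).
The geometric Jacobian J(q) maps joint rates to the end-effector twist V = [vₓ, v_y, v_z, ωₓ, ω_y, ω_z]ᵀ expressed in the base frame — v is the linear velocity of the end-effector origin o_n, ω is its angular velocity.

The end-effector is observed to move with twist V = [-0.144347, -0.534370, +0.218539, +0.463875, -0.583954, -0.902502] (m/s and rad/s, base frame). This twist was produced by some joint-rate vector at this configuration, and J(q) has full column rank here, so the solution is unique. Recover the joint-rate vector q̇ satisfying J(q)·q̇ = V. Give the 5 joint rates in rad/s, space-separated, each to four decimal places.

-0.1190 0.3990 0.6420 0.1260 0.9320

o_n = [0.6439, 0.0450, 0.4102]
J₁: ẑ×o_n = [-0.0450, 0.6439, 0.0000], ω = ẑ
J2: z=[0.6293, 0.7771, 0.0000] o=[-0.3419, 0.2769, 0.0000] → [0.3188, -0.2582, -0.9121, 0.6293, 0.7771, 0.0000]
J3: z=[0.7761, -0.6285, -0.0523] o=[-0.3322, 0.2690, 0.2397] → [-0.1189, -0.1834, 0.4395, 0.7761, -0.6285, -0.0523]
J4: z=[0.7761, -0.6285, -0.0523] o=[-0.2452, 0.3375, 0.7067] → [0.1710, 0.1836, 0.3317, 0.7761, -0.6285, -0.0523]
J5: z=[-0.4112, -0.4414, -0.7975] o=[0.2989, 0.3491, 0.4198] → [-0.2383, -0.2791, 0.2773, -0.4112, -0.4414, -0.7975]
q̇ = J⁺·V = [-0.1190, 0.3990, 0.6420, 0.1260, 0.9320]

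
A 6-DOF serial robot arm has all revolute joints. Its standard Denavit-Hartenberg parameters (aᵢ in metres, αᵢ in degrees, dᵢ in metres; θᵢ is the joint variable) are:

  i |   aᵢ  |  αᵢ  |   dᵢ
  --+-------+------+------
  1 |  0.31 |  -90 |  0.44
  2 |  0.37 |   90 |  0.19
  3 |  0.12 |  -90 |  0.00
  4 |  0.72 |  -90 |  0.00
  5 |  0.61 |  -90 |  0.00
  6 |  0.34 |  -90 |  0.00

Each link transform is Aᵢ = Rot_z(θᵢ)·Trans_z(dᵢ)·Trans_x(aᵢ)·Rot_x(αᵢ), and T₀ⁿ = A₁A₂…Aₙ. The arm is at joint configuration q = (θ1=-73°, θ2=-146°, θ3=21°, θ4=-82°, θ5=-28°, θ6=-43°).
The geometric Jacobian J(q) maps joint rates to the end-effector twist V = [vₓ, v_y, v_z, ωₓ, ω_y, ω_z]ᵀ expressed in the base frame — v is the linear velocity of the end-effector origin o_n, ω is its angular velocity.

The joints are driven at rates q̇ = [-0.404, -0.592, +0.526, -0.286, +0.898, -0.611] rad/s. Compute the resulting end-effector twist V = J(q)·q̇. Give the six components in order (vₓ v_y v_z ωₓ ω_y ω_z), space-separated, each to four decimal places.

0.0994 -0.7855 -1.2567 -0.2381 0.6043 -0.1084

o_n = [0.4082, 1.2827, -0.3307]
J₁: ẑ×o_n = [-1.2827, 0.4082, 0.0000], ω = ẑ
J2: z=[0.9563, 0.2924, 0.0000] o=[0.0906, -0.2965, 0.4400] → [-0.2253, 0.7371, 1.4173, 0.9563, 0.2924, 0.0000]
J3: z=[-0.1635, 0.5348, -0.8290] o=[0.1826, 0.0524, 0.6469] → [0.4971, -0.3468, -0.3217, -0.1635, 0.5348, -0.8290]
J4: z=[0.9797, -0.0112, -0.2004] o=[0.1966, 0.1538, 0.7095] → [0.2378, 0.9767, 1.1082, 0.9797, -0.0112, -0.2004]
J5: z=[0.1380, 0.7623, 0.6324] o=[0.0917, 0.6198, 0.1708] → [-0.8015, 0.2693, -0.1497, 0.1380, 0.7623, 0.6324]
J6: z=[-0.9334, 0.3137, -0.1744] o=[0.2938, 0.9651, -0.2897] → [0.0425, -0.0583, -0.3323, -0.9334, 0.3137, -0.1744]
V = J·q̇ = [0.0994, -0.7855, -1.2567, -0.2381, 0.6043, -0.1084]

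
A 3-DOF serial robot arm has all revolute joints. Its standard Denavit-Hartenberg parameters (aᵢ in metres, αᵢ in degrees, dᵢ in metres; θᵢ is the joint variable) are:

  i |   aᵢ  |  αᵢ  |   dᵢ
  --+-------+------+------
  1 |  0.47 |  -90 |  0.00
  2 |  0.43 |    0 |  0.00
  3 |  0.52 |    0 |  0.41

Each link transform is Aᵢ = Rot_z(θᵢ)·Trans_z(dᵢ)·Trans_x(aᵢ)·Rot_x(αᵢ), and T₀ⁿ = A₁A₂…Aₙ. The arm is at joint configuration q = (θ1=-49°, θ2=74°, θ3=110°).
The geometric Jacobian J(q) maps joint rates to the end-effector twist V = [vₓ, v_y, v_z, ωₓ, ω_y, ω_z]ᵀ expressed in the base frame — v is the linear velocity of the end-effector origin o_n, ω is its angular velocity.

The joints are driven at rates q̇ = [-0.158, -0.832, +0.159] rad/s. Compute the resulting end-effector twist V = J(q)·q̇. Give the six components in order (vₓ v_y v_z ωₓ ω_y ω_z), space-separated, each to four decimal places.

0.2438 -0.2972 -0.2505 -0.5079 -0.4415 -0.1580

o_n = [0.3552, 0.2163, -0.3771]
J₁: ẑ×o_n = [-0.2163, 0.3552, 0.0000], ω = ẑ
J2: z=[0.7547, 0.6561, 0.0000] o=[0.3083, -0.3547, 0.0000] → [-0.2474, 0.2846, 0.4002, 0.7547, 0.6561, 0.0000]
J3: z=[0.7547, 0.6561, 0.0000] o=[0.3861, -0.4442, -0.4133] → [0.0238, -0.0274, 0.5187, 0.7547, 0.6561, 0.0000]
V = J·q̇ = [0.2438, -0.2972, -0.2505, -0.5079, -0.4415, -0.1580]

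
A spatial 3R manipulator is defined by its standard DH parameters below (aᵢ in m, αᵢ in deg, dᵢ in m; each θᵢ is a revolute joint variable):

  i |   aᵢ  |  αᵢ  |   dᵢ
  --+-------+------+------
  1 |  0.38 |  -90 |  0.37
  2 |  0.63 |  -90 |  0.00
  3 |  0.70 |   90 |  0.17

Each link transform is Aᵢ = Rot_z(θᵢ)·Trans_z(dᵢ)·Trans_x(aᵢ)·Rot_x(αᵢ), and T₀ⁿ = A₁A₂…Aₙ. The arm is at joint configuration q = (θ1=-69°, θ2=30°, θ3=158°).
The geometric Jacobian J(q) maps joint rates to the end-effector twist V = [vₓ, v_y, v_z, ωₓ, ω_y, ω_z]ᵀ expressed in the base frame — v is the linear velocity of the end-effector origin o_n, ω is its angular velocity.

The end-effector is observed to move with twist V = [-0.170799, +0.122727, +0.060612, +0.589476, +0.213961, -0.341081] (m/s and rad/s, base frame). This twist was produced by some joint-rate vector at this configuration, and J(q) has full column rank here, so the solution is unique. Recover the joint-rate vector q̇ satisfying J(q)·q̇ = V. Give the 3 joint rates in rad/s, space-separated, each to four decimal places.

-0.3610 0.6270 -0.0230

o_n = [-0.1450, -0.3540, 0.2323]
J₁: ẑ×o_n = [0.3540, -0.1450, 0.0000], ω = ẑ
J2: z=[0.9336, 0.3584, 0.0000] o=[0.1362, -0.3548, 0.3700] → [-0.0494, 0.1286, 0.1015, 0.9336, 0.3584, 0.0000]
J3: z=[-0.1792, 0.4668, -0.8660] o=[0.3317, -0.8641, 0.0550] → [0.5245, 0.4446, 0.1311, -0.1792, 0.4668, -0.8660]
q̇ = J⁺·V = [-0.3610, 0.6270, -0.0230]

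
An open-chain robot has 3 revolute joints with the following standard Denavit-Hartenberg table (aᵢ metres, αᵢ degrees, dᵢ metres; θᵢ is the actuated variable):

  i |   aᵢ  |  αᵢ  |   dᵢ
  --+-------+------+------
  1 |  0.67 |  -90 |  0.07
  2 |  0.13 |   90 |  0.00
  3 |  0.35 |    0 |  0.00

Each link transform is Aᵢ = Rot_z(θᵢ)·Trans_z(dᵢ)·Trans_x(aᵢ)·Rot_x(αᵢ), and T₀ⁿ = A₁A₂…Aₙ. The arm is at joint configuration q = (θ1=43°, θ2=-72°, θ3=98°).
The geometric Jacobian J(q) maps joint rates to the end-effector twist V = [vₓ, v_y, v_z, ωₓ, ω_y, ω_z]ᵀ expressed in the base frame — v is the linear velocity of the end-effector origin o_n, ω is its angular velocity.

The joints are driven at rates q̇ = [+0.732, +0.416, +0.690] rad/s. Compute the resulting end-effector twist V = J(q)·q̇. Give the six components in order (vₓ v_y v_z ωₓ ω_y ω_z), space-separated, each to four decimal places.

-0.5402 0.1461 -0.2379 -0.7636 -0.1433 0.9452

o_n = [0.2720, 0.7276, 0.1473]
J₁: ẑ×o_n = [-0.7276, 0.2720, 0.0000], ω = ẑ
J2: z=[-0.6820, 0.7314, 0.0000] o=[0.4900, 0.4569, 0.0700] → [0.0565, 0.0527, -0.0251, -0.6820, 0.7314, 0.0000]
J3: z=[-0.6956, -0.6486, 0.3090] o=[0.5194, 0.4843, 0.1936] → [-0.0451, -0.1087, -0.3296, -0.6956, -0.6486, 0.3090]
V = J·q̇ = [-0.5402, 0.1461, -0.2379, -0.7636, -0.1433, 0.9452]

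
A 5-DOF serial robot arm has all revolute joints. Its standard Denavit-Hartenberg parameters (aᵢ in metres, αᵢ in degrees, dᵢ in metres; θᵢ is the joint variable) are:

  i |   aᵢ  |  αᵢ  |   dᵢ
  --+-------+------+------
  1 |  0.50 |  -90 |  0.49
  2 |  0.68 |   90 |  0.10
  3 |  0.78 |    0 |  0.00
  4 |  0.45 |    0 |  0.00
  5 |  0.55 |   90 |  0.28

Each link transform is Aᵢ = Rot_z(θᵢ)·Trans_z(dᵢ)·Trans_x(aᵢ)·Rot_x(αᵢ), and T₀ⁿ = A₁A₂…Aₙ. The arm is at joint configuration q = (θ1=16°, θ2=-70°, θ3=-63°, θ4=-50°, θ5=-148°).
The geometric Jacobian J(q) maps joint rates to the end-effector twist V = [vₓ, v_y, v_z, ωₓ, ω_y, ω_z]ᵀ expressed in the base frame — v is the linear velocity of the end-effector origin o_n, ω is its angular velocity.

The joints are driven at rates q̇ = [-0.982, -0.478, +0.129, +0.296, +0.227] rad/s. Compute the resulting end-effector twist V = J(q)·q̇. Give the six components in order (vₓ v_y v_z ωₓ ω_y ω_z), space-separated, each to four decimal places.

-0.6873 -0.7975 -0.0827 -0.4572 -0.6284 -0.7590

o_n = [0.6100, -0.3098, 1.3114]
J₁: ẑ×o_n = [0.3098, 0.6100, -0.0000], ω = ẑ
J2: z=[-0.2756, 0.9613, 0.0000] o=[0.4806, 0.1378, 0.4900] → [0.7896, 0.2264, -0.0010, -0.2756, 0.9613, 0.0000]
J3: z=[-0.9033, -0.2590, 0.3420] o=[0.6766, 0.2981, 1.1290] → [0.1607, 0.1420, 0.5319, -0.9033, -0.2590, 0.3420]
J4: z=[-0.9033, -0.2590, 0.3420] o=[0.9846, -0.3366, 1.4617] → [0.0298, -0.2639, -0.1212, -0.9033, -0.2590, 0.3420]
J5: z=[-0.9033, -0.2590, 0.3420] o=[1.0410, -0.7514, 1.2965] → [-0.1549, -0.1339, -0.5105, -0.9033, -0.2590, 0.3420]
V = J·q̇ = [-0.6873, -0.7975, -0.0827, -0.4572, -0.6284, -0.7590]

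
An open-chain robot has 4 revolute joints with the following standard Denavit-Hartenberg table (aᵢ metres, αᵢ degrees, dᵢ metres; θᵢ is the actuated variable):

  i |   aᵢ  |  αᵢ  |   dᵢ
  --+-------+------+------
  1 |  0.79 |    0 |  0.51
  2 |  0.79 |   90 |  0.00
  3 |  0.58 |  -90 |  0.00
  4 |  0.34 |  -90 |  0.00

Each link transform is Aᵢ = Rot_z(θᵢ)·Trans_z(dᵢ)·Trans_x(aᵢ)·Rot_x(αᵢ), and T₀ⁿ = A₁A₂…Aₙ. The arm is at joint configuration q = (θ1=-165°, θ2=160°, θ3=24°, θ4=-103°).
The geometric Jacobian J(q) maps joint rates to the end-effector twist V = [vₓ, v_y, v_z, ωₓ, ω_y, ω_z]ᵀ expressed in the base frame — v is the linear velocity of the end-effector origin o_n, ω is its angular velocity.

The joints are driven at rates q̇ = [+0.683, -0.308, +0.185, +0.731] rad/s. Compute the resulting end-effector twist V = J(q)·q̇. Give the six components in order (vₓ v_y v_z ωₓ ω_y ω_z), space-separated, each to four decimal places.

o_n = [0.4533, -0.6434, 0.7148]
J₁: ẑ×o_n = [0.6434, 0.4533, -0.0000], ω = ẑ
J2: z=[0.0000, 0.0000, 1.0000] o=[-0.7631, -0.2045, 0.5100] → [0.4390, 1.2164, -0.0000, 0.0000, 0.0000, 1.0000]
J3: z=[-0.0872, -0.9962, 0.0000] o=[0.0239, -0.2733, 0.5100] → [-0.2040, 0.0178, 0.4600, -0.0872, -0.9962, 0.0000]
J4: z=[-0.4052, 0.0354, 0.9135] o=[0.5518, -0.3195, 0.7459] → [0.2948, -0.1026, 0.1347, -0.4052, 0.0354, 0.9135]
V = J·q̇ = [0.4820, -0.1367, 0.1836, -0.3123, -0.1584, 1.0428]

0.4820 -0.1367 0.1836 -0.3123 -0.1584 1.0428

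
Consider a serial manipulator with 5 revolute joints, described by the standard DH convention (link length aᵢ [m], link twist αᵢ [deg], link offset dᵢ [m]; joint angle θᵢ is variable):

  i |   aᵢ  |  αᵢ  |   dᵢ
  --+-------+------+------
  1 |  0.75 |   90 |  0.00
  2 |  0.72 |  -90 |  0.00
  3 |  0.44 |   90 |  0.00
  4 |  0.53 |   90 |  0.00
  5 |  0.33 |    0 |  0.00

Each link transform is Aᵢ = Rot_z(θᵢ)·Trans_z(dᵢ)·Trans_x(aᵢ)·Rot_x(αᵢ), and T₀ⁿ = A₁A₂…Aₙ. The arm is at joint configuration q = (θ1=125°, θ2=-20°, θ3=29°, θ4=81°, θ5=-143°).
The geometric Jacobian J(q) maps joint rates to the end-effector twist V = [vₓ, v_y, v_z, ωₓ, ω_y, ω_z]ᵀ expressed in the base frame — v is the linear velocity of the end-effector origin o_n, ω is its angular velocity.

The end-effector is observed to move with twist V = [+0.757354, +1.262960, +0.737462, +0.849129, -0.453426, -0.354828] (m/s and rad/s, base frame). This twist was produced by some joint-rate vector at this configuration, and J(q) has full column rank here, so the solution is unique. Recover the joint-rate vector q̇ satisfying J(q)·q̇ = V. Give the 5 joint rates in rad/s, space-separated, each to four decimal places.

o_n = [-1.3786, 1.2589, -0.1101]
J₁: ẑ×o_n = [-1.2589, -1.3786, 0.0000], ω = ẑ
J2: z=[0.8192, 0.5736, 0.0000] o=[-0.4302, 0.6144, 0.0000] → [-0.0632, 0.0902, 1.0720, 0.8192, 0.5736, 0.0000]
J3: z=[-0.1962, 0.2802, 0.9397] o=[-0.8183, 1.1686, -0.2463] → [-0.0467, -0.4999, 0.1393, -0.1962, 0.2802, 0.9397]
J4: z=[0.4551, 0.8748, -0.1658] o=[-1.2004, 1.3425, -0.3779] → [0.2204, -0.0923, 0.1179, 0.4551, 0.8748, -0.1658]
J5: z=[-0.8272, 0.3465, -0.4425] o=[-1.3751, 1.5219, 0.0892] → [-0.1854, -0.1633, 0.2187, -0.8272, 0.3465, -0.4425]
q̇ = J⁺·V = [-0.7100, 0.9100, -0.0520, -0.8650, -0.5890]

-0.7100 0.9100 -0.0520 -0.8650 -0.5890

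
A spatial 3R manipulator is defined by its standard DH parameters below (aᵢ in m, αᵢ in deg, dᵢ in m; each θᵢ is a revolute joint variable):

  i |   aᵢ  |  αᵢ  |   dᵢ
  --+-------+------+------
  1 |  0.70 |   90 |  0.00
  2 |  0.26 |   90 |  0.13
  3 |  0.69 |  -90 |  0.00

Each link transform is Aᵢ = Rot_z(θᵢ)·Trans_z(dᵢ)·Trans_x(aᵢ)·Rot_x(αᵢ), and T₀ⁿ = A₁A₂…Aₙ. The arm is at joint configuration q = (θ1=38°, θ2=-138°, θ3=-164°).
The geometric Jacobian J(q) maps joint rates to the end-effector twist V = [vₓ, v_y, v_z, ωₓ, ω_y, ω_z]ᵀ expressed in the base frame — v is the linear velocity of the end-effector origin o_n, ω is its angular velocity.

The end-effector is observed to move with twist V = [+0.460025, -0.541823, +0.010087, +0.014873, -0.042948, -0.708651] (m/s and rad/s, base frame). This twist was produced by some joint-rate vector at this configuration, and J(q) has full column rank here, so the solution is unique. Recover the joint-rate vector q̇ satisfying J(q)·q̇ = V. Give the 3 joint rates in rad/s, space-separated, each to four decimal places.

-0.7250 0.0430 0.0220

o_n = [0.7507, 0.6629, 0.2698]
J₁: ẑ×o_n = [-0.6629, 0.7507, 0.0000], ω = ẑ
J2: z=[0.6157, -0.7880, 0.0000] o=[0.5516, 0.4310, 0.0000] → [-0.2126, -0.1661, 0.2997, 0.6157, -0.7880, 0.0000]
J3: z=[-0.5273, -0.4120, 0.7431] o=[0.4794, 0.2096, -0.1740] → [-0.5197, 0.4356, -0.1273, -0.5273, -0.4120, 0.7431]
q̇ = J⁺·V = [-0.7250, 0.0430, 0.0220]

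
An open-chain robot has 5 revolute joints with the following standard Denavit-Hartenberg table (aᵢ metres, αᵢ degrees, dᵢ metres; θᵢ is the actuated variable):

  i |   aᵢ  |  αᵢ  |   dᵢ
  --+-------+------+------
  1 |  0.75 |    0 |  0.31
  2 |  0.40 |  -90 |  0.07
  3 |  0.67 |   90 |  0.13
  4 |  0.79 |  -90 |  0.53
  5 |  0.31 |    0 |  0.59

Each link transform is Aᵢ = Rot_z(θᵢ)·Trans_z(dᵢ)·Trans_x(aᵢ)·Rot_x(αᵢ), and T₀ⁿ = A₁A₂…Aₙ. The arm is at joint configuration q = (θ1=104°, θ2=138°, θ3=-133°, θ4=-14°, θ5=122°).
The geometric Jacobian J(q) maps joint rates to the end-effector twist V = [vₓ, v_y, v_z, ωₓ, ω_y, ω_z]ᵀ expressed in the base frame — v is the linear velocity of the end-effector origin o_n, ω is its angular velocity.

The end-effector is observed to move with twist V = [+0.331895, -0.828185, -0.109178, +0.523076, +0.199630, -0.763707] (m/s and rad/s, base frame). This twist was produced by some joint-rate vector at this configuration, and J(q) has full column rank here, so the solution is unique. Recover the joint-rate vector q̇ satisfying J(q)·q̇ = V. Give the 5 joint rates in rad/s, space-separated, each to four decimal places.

0.1300 -0.5880 0.1110 0.5170 0.2650

o_n = [0.6637, 1.1433, 1.2363]
J₁: ẑ×o_n = [-1.1433, 0.6637, 0.0000], ω = ẑ
J2: z=[0.0000, 0.0000, 1.0000] o=[-0.1814, 0.7277, 0.3100] → [-0.4156, 0.8451, 0.0000, 0.0000, 0.0000, 1.0000]
J3: z=[0.8829, -0.4695, 0.0000] o=[-0.3692, 0.3745, 0.3800] → [-0.4020, -0.7560, 1.1637, 0.8829, -0.4695, 0.0000]
J4: z=[0.3433, 0.6457, -0.6820] o=[-0.0399, 0.7170, 0.8700] → [0.5273, -0.6056, -0.3080, 0.3433, 0.6457, -0.6820]
J5: z=[0.9342, -0.3098, 0.1769] o=[0.2187, 1.6105, 1.0692] → [0.0309, -0.0774, -0.2986, 0.9342, -0.3098, 0.1769]
q̇ = J⁺·V = [0.1300, -0.5880, 0.1110, 0.5170, 0.2650]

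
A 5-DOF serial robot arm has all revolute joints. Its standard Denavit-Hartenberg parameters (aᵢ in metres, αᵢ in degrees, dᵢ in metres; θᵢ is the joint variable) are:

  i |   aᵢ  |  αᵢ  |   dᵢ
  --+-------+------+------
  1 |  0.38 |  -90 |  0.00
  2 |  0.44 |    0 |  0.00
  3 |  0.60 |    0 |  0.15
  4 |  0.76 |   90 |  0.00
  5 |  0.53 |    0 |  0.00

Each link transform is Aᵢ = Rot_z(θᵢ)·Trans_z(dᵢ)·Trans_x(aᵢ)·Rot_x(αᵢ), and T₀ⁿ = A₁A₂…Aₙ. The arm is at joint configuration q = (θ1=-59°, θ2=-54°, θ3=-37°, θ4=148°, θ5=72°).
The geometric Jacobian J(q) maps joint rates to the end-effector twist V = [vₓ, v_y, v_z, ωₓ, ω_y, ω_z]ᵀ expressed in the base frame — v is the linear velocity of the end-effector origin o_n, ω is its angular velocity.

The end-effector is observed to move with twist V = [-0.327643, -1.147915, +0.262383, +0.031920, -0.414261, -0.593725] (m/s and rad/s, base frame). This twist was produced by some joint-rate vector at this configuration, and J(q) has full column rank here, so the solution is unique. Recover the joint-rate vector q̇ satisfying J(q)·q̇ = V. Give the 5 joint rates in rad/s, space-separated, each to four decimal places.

o_n = [1.1433, -0.6328, 0.1811]
J₁: ẑ×o_n = [0.6328, 1.1433, -0.0000], ω = ẑ
J2: z=[0.8572, 0.5150, 0.0000] o=[0.1957, -0.3257, 0.0000] → [0.0933, -0.1553, -0.7513, 0.8572, 0.5150, 0.0000]
J3: z=[0.8572, 0.5150, 0.0000] o=[0.3289, -0.5474, 0.3560] → [-0.0900, 0.1499, -0.4927, 0.8572, 0.5150, 0.0000]
J4: z=[0.8572, 0.5150, 0.0000] o=[0.4521, -0.4612, 0.9559] → [-0.3990, 0.6641, -0.5031, 0.8572, 0.5150, 0.0000]
J5: z=[0.4319, -0.7189, 0.5446] o=[0.6653, -0.8160, 0.3185] → [-0.0010, 0.3197, 0.4227, 0.4319, -0.7189, 0.5446]
q̇ = J⁺·V = [-0.8350, 0.0860, 0.2740, -0.5460, 0.4430]

-0.8350 0.0860 0.2740 -0.5460 0.4430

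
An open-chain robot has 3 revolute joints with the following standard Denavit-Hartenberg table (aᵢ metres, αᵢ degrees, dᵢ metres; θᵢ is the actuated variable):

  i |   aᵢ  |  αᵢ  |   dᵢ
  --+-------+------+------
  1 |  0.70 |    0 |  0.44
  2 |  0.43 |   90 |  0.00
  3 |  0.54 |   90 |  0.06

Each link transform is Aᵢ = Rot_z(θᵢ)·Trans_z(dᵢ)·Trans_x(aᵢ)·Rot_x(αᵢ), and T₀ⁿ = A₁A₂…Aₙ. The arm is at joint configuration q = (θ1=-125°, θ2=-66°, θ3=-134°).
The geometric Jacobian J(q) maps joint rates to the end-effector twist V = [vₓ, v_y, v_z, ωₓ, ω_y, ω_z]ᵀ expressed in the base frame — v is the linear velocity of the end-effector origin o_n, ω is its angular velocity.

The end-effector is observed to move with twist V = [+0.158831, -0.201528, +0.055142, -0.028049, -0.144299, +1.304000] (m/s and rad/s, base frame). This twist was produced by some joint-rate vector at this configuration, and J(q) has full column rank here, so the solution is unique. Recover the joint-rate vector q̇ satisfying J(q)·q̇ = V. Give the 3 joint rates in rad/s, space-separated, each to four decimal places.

0.3370 0.9670 -0.1470

o_n = [-0.4439, -0.5040, 0.0516]
J₁: ẑ×o_n = [0.5040, -0.4439, 0.0000], ω = ẑ
J2: z=[0.0000, 0.0000, 1.0000] o=[-0.4015, -0.5734, 0.4400] → [-0.0694, -0.0424, 0.0000, 0.0000, 0.0000, 1.0000]
J3: z=[0.1908, 0.9816, 0.0000] o=[-0.8236, -0.4914, 0.4400] → [-0.3813, 0.0741, -0.3751, 0.1908, 0.9816, 0.0000]
q̇ = J⁺·V = [0.3370, 0.9670, -0.1470]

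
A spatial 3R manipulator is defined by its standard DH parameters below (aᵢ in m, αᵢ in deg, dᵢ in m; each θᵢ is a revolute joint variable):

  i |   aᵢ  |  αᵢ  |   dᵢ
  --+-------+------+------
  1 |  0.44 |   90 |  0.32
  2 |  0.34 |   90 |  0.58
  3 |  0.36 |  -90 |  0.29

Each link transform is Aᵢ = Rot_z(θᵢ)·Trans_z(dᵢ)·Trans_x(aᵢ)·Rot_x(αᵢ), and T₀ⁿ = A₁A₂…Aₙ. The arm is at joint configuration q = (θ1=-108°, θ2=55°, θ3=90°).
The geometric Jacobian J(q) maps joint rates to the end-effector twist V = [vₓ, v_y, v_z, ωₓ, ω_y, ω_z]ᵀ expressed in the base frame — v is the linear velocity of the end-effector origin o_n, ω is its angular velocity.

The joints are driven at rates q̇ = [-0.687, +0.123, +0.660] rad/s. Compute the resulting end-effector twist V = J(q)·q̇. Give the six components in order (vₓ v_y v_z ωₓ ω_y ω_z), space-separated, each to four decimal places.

-0.3242 0.9421 -0.1414 -0.2840 -0.4762 -1.0656

o_n = [-1.1636, -0.5394, 0.4322]
J₁: ẑ×o_n = [0.5394, -1.1636, 0.0000], ω = ẑ
J2: z=[-0.9511, 0.3090, 0.0000] o=[-0.1360, -0.4185, 0.3200] → [0.0347, 0.1067, 0.4326, -0.9511, 0.3090, 0.0000]
J3: z=[-0.2531, -0.7791, -0.5736] o=[-0.7478, -0.4247, 0.5985] → [0.0638, 0.1964, -0.2949, -0.2531, -0.7791, -0.5736]
V = J·q̇ = [-0.3242, 0.9421, -0.1414, -0.2840, -0.4762, -1.0656]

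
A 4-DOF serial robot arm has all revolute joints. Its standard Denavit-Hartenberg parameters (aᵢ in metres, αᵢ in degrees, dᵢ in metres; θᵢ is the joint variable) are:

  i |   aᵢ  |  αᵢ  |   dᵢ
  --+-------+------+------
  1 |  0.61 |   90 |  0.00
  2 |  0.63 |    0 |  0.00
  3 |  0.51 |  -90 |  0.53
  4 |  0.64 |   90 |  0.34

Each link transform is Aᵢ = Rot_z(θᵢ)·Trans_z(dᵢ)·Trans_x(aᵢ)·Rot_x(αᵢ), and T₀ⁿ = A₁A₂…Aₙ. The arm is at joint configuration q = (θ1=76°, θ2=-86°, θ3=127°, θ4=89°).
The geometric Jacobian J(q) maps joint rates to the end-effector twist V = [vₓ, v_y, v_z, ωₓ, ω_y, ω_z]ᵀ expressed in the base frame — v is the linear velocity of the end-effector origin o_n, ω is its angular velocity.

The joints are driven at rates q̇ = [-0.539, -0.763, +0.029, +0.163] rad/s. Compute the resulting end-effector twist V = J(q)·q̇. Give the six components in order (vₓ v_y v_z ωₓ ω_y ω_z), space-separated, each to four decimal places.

o_n = [0.0928, 0.8263, -0.0299]
J₁: ẑ×o_n = [-0.8263, 0.0928, 0.0000], ω = ẑ
J2: z=[0.9703, -0.2419, 0.0000] o=[0.1476, 0.5919, 0.0000] → [0.0072, 0.0291, 0.2142, 0.9703, -0.2419, 0.0000]
J3: z=[0.9703, -0.2419, 0.0000] o=[0.1582, 0.6345, -0.6285] → [-0.1448, -0.5807, 0.1703, 0.9703, -0.2419, 0.0000]
J4: z=[-0.1587, -0.6366, 0.7547] o=[0.7656, 0.8798, -0.2939] → [-0.1277, -0.4659, -0.4198, -0.1587, -0.6366, 0.7547]
V = J·q̇ = [0.4149, -0.1649, -0.2269, -0.7381, 0.0738, -0.4160]

0.4149 -0.1649 -0.2269 -0.7381 0.0738 -0.4160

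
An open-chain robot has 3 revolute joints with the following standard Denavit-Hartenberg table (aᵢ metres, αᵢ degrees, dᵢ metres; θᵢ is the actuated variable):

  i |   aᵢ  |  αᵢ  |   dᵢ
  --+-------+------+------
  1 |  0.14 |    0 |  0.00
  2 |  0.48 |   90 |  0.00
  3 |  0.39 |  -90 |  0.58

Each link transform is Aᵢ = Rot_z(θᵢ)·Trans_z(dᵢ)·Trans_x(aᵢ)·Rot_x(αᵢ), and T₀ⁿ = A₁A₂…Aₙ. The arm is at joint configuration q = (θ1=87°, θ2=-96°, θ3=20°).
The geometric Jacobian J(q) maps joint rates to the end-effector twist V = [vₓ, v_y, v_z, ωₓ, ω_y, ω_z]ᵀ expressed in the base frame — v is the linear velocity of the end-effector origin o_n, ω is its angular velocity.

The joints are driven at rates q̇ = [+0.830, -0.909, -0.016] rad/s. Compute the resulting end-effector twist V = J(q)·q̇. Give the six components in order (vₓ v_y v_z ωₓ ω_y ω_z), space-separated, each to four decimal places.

o_n = [0.7527, -0.5655, 0.1334]
J₁: ẑ×o_n = [0.5655, 0.7527, -0.0000], ω = ẑ
J2: z=[0.0000, 0.0000, 1.0000] o=[0.0073, 0.1398, 0.0000] → [0.7053, 0.7453, -0.0000, 0.0000, 0.0000, 1.0000]
J3: z=[-0.1564, -0.9877, 0.0000] o=[0.4814, 0.0647, 0.0000] → [-0.1317, 0.0209, 0.3665, -0.1564, -0.9877, 0.0000]
V = J·q̇ = [-0.1696, -0.0531, -0.0059, 0.0025, 0.0158, -0.0790]

-0.1696 -0.0531 -0.0059 0.0025 0.0158 -0.0790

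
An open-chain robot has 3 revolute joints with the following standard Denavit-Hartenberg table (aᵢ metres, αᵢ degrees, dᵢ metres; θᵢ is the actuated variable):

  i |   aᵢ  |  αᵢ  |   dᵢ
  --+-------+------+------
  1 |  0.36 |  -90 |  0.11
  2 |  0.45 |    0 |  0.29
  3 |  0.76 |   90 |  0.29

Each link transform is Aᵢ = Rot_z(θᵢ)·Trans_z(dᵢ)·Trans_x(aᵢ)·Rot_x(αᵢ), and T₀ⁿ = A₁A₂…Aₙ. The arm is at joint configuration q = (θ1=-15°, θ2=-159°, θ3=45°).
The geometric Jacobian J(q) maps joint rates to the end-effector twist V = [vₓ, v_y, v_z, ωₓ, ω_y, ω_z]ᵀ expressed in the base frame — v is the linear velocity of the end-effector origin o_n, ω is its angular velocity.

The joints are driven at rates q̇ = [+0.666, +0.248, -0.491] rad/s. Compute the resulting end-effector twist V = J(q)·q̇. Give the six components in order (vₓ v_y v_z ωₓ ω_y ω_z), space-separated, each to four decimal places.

o_n = [-0.2065, 0.6558, 0.9656]
J₁: ẑ×o_n = [-0.6558, -0.2065, 0.0000], ω = ẑ
J2: z=[0.2588, 0.9659, 0.0000] o=[0.3477, -0.0932, 0.1100] → [0.8264, -0.2214, 0.7292, 0.2588, 0.9659, 0.0000]
J3: z=[0.2588, 0.9659, 0.0000] o=[0.0170, 0.2957, 0.2713] → [0.6706, -0.1797, 0.3091, 0.2588, 0.9659, 0.0000]
V = J·q̇ = [-0.5611, -0.1042, 0.0291, -0.0629, -0.2347, 0.6660]

-0.5611 -0.1042 0.0291 -0.0629 -0.2347 0.6660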